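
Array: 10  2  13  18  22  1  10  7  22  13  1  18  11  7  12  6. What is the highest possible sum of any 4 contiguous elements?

Each size-4 window and its sum:
10 2 13 18 → sum 43
2 13 18 22 → sum 55
13 18 22 1 → sum 54
18 22 1 10 → sum 51
22 1 10 7 → sum 40
1 10 7 22 → sum 40
10 7 22 13 → sum 52
7 22 13 1 → sum 43
22 13 1 18 → sum 54
13 1 18 11 → sum 43
1 18 11 7 → sum 37
18 11 7 12 → sum 48
11 7 12 6 → sum 36
Highest of these is 55.

55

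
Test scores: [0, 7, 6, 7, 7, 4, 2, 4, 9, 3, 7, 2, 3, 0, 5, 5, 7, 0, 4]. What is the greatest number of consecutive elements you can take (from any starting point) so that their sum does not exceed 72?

16

add 0: [0] sum 0, len 1
add 7: [0, 7] sum 7, len 2
add 6: [0, 7, 6] sum 13, len 3
add 7: [0, 7, 6, 7] sum 20, len 4
add 7: [0, 7, 6, 7, 7] sum 27, len 5
add 4: [0, 7, 6, 7, 7, 4] sum 31, len 6
add 2: [0, 7, 6, 7, 7, 4, 2] sum 33, len 7
add 4: [0, 7, 6, 7, 7, 4, 2, 4] sum 37, len 8
add 9: [0, 7, 6, 7, 7, 4, 2, 4, 9] sum 46, len 9
add 3: [0, 7, 6, 7, 7, 4, 2, 4, 9, 3] sum 49, len 10
add 7: [0, 7, 6, 7, 7, 4, 2, 4, 9, 3, 7] sum 56, len 11
add 2: [0, 7, 6, 7, 7, 4, 2, 4, 9, 3, 7, 2] sum 58, len 12
add 3: [0, 7, 6, 7, 7, 4, 2, 4, 9, 3, 7, 2, 3] sum 61, len 13
add 0: [0, 7, 6, 7, 7, 4, 2, 4, 9, 3, 7, 2, 3, 0] sum 61, len 14
add 5: [0, 7, 6, 7, 7, 4, 2, 4, 9, 3, 7, 2, 3, 0, 5] sum 66, len 15
add 5: [0, 7, 6, 7, 7, 4, 2, 4, 9, 3, 7, 2, 3, 0, 5, 5] sum 71, len 16
add 7: [6, 7, 7, 4, 2, 4, 9, 3, 7, 2, 3, 0, 5, 5, 7] sum 71, len 15
add 0: [6, 7, 7, 4, 2, 4, 9, 3, 7, 2, 3, 0, 5, 5, 7, 0] sum 71, len 16
add 4: [7, 7, 4, 2, 4, 9, 3, 7, 2, 3, 0, 5, 5, 7, 0, 4] sum 69, len 16
Longest length seen: 16.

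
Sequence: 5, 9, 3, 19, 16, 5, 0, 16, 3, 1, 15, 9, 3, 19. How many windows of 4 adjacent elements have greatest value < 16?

2

(5, 9, 3, 19) → max 19
(9, 3, 19, 16) → max 19
(3, 19, 16, 5) → max 19
(19, 16, 5, 0) → max 19
(16, 5, 0, 16) → max 16
(5, 0, 16, 3) → max 16
(0, 16, 3, 1) → max 16
(16, 3, 1, 15) → max 16
(3, 1, 15, 9) → max 15  < 16 ✓
(1, 15, 9, 3) → max 15  < 16 ✓
(15, 9, 3, 19) → max 19
2 windows satisfy the condition.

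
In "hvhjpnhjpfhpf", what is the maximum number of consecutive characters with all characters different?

5

add h: [h] len 1
add v: [h, v] len 2
add h (repeat h, move left end past it): [v, h] len 2
add j: [v, h, j] len 3
add p: [v, h, j, p] len 4
add n: [v, h, j, p, n] len 5
add h (repeat h, move left end past it): [j, p, n, h] len 4
add j (repeat j, move left end past it): [p, n, h, j] len 4
add p (repeat p, move left end past it): [n, h, j, p] len 4
add f: [n, h, j, p, f] len 5
add h (repeat h, move left end past it): [j, p, f, h] len 4
add p (repeat p, move left end past it): [f, h, p] len 3
add f (repeat f, move left end past it): [h, p, f] len 3
Longest all-distinct length: 5.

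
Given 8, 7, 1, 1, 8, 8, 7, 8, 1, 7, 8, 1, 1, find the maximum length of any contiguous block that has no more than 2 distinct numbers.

4

[8] 1 distinct, len 1
[8, 7] 2 distinct, len 2
[7, 1] 2 distinct, len 2
[7, 1, 1] 2 distinct, len 3
[1, 1, 8] 2 distinct, len 3
[1, 1, 8, 8] 2 distinct, len 4
[8, 8, 7] 2 distinct, len 3
[8, 8, 7, 8] 2 distinct, len 4
[8, 1] 2 distinct, len 2
[1, 7] 2 distinct, len 2
[7, 8] 2 distinct, len 2
[8, 1] 2 distinct, len 2
[8, 1, 1] 2 distinct, len 3
Longest length with ≤2 distinct: 4.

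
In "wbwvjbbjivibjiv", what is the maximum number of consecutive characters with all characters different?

[w] len 1
[w, b] len 2
[b, w] len 2
[b, w, v] len 3
[b, w, v, j] len 4
[w, v, j, b] len 4
[b] len 1
[b, j] len 2
[b, j, i] len 3
[b, j, i, v] len 4
[v, i] len 2
[v, i, b] len 3
[v, i, b, j] len 4
[b, j, i] len 3
[b, j, i, v] len 4
Longest all-distinct length: 4.

4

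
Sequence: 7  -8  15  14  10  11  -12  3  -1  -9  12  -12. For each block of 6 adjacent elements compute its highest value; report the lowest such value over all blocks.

[7, -8, 15, 14, 10, 11] → max 15
[-8, 15, 14, 10, 11, -12] → max 15
[15, 14, 10, 11, -12, 3] → max 15
[14, 10, 11, -12, 3, -1] → max 14
[10, 11, -12, 3, -1, -9] → max 11
[11, -12, 3, -1, -9, 12] → max 12
[-12, 3, -1, -9, 12, -12] → max 12
Lowest of these is 11.

11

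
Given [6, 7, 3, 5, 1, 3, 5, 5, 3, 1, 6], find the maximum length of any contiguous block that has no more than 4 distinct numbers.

[6] 1 distinct, len 1
[6, 7] 2 distinct, len 2
[6, 7, 3] 3 distinct, len 3
[6, 7, 3, 5] 4 distinct, len 4
[7, 3, 5, 1] 4 distinct, len 4
[7, 3, 5, 1, 3] 4 distinct, len 5
[7, 3, 5, 1, 3, 5] 4 distinct, len 6
[7, 3, 5, 1, 3, 5, 5] 4 distinct, len 7
[7, 3, 5, 1, 3, 5, 5, 3] 4 distinct, len 8
[7, 3, 5, 1, 3, 5, 5, 3, 1] 4 distinct, len 9
[3, 5, 1, 3, 5, 5, 3, 1, 6] 4 distinct, len 9
Longest length with ≤4 distinct: 9.

9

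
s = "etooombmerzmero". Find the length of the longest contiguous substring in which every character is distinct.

5

add e: [e] len 1
add t: [e, t] len 2
add o: [e, t, o] len 3
add o (repeat o, move left end past it): [o] len 1
add o (repeat o, move left end past it): [o] len 1
add m: [o, m] len 2
add b: [o, m, b] len 3
add m (repeat m, move left end past it): [b, m] len 2
add e: [b, m, e] len 3
add r: [b, m, e, r] len 4
add z: [b, m, e, r, z] len 5
add m (repeat m, move left end past it): [e, r, z, m] len 4
add e (repeat e, move left end past it): [r, z, m, e] len 4
add r (repeat r, move left end past it): [z, m, e, r] len 4
add o: [z, m, e, r, o] len 5
Longest all-distinct length: 5.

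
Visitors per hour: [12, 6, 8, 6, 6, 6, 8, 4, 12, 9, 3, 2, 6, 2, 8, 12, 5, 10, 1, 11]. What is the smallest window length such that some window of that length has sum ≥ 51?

add 12: running sum 12 < 51
add 6: running sum 18 < 51
add 8: running sum 26 < 51
add 6: running sum 32 < 51
add 6: running sum 38 < 51
add 6: running sum 44 < 51
end 6: [12, 6, 8, 6, 6, 6, 8] sum 52, len 7
end 7: [12, 6, 8, 6, 6, 6, 8, 4] sum 56, len 8
end 8: [6, 8, 6, 6, 6, 8, 4, 12] sum 56, len 8
end 9: [6, 6, 6, 8, 4, 12, 9] sum 51, len 7
end 10: [6, 6, 6, 8, 4, 12, 9, 3] sum 54, len 8
end 11: [6, 6, 6, 8, 4, 12, 9, 3, 2] sum 56, len 9
end 12: [6, 6, 8, 4, 12, 9, 3, 2, 6] sum 56, len 9
end 13: [6, 8, 4, 12, 9, 3, 2, 6, 2] sum 52, len 9
end 14: [8, 4, 12, 9, 3, 2, 6, 2, 8] sum 54, len 9
end 15: [12, 9, 3, 2, 6, 2, 8, 12] sum 54, len 8
end 16: [12, 9, 3, 2, 6, 2, 8, 12, 5] sum 59, len 9
end 17: [9, 3, 2, 6, 2, 8, 12, 5, 10] sum 57, len 9
end 18: [9, 3, 2, 6, 2, 8, 12, 5, 10, 1] sum 58, len 10
end 19: [6, 2, 8, 12, 5, 10, 1, 11] sum 55, len 8
Shortest qualifying length: 7.

7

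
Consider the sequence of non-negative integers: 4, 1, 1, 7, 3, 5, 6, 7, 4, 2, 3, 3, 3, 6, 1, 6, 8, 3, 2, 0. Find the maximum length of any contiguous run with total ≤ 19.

add 4: [4] sum 4, len 1
add 1: [4, 1] sum 5, len 2
add 1: [4, 1, 1] sum 6, len 3
add 7: [4, 1, 1, 7] sum 13, len 4
add 3: [4, 1, 1, 7, 3] sum 16, len 5
add 5: [1, 1, 7, 3, 5] sum 17, len 5
add 6: [3, 5, 6] sum 14, len 3
add 7: [5, 6, 7] sum 18, len 3
add 4: [6, 7, 4] sum 17, len 3
add 2: [6, 7, 4, 2] sum 19, len 4
add 3: [7, 4, 2, 3] sum 16, len 4
add 3: [7, 4, 2, 3, 3] sum 19, len 5
add 3: [4, 2, 3, 3, 3] sum 15, len 5
add 6: [2, 3, 3, 3, 6] sum 17, len 5
add 1: [2, 3, 3, 3, 6, 1] sum 18, len 6
add 6: [3, 3, 6, 1, 6] sum 19, len 5
add 8: [1, 6, 8] sum 15, len 3
add 3: [1, 6, 8, 3] sum 18, len 4
add 2: [6, 8, 3, 2] sum 19, len 4
add 0: [6, 8, 3, 2, 0] sum 19, len 5
Longest length seen: 6.

6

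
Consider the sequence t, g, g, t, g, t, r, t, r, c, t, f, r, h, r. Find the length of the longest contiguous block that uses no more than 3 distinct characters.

[t] 1 distinct, len 1
[t, g] 2 distinct, len 2
[t, g, g] 2 distinct, len 3
[t, g, g, t] 2 distinct, len 4
[t, g, g, t, g] 2 distinct, len 5
[t, g, g, t, g, t] 2 distinct, len 6
[t, g, g, t, g, t, r] 3 distinct, len 7
[t, g, g, t, g, t, r, t] 3 distinct, len 8
[t, g, g, t, g, t, r, t, r] 3 distinct, len 9
[t, r, t, r, c] 3 distinct, len 5
[t, r, t, r, c, t] 3 distinct, len 6
[c, t, f] 3 distinct, len 3
[t, f, r] 3 distinct, len 3
[f, r, h] 3 distinct, len 3
[f, r, h, r] 3 distinct, len 4
Longest length with ≤3 distinct: 9.

9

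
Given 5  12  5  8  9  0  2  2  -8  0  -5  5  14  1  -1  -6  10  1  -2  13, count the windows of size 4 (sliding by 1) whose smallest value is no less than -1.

6

5 12 5 8 → min 5  ≥ -1 ✓
12 5 8 9 → min 5  ≥ -1 ✓
5 8 9 0 → min 0  ≥ -1 ✓
8 9 0 2 → min 0  ≥ -1 ✓
9 0 2 2 → min 0  ≥ -1 ✓
0 2 2 -8 → min -8
2 2 -8 0 → min -8
2 -8 0 -5 → min -8
-8 0 -5 5 → min -8
0 -5 5 14 → min -5
-5 5 14 1 → min -5
5 14 1 -1 → min -1  ≥ -1 ✓
14 1 -1 -6 → min -6
1 -1 -6 10 → min -6
-1 -6 10 1 → min -6
-6 10 1 -2 → min -6
10 1 -2 13 → min -2
6 windows satisfy the condition.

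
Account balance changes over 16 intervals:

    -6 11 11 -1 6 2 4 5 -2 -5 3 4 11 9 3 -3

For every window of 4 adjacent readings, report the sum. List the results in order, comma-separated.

15, 27, 18, 11, 17, 9, 2, 1, 0, 13, 27, 27, 20

Sliding a size-4 window across the 16 values:
[-6, 11, 11, -1] → sum 15
[11, 11, -1, 6] → sum 27
[11, -1, 6, 2] → sum 18
[-1, 6, 2, 4] → sum 11
[6, 2, 4, 5] → sum 17
[2, 4, 5, -2] → sum 9
[4, 5, -2, -5] → sum 2
[5, -2, -5, 3] → sum 1
[-2, -5, 3, 4] → sum 0
[-5, 3, 4, 11] → sum 13
[3, 4, 11, 9] → sum 27
[4, 11, 9, 3] → sum 27
[11, 9, 3, -3] → sum 20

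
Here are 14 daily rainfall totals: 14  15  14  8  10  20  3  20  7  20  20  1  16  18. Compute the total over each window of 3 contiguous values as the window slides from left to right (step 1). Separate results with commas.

43, 37, 32, 38, 33, 43, 30, 47, 47, 41, 37, 35

14 15 14 → sum 43
15 14 8 → sum 37
14 8 10 → sum 32
8 10 20 → sum 38
10 20 3 → sum 33
20 3 20 → sum 43
3 20 7 → sum 30
20 7 20 → sum 47
7 20 20 → sum 47
20 20 1 → sum 41
20 1 16 → sum 37
1 16 18 → sum 35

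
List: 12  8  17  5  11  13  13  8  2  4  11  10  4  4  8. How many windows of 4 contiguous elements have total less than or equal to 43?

[12, 8, 17, 5] → sum 42  ≤ 43 ✓
[8, 17, 5, 11] → sum 41  ≤ 43 ✓
[17, 5, 11, 13] → sum 46
[5, 11, 13, 13] → sum 42  ≤ 43 ✓
[11, 13, 13, 8] → sum 45
[13, 13, 8, 2] → sum 36  ≤ 43 ✓
[13, 8, 2, 4] → sum 27  ≤ 43 ✓
[8, 2, 4, 11] → sum 25  ≤ 43 ✓
[2, 4, 11, 10] → sum 27  ≤ 43 ✓
[4, 11, 10, 4] → sum 29  ≤ 43 ✓
[11, 10, 4, 4] → sum 29  ≤ 43 ✓
[10, 4, 4, 8] → sum 26  ≤ 43 ✓
10 windows satisfy the condition.

10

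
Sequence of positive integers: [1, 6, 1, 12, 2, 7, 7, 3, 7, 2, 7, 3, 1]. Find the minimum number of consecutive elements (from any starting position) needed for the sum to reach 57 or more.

Extend right; whenever the sum reaches 57, record the length and shrink from the left:
add 1: running sum 1 < 57
add 6: running sum 7 < 57
add 1: running sum 8 < 57
add 12: running sum 20 < 57
add 2: running sum 22 < 57
add 7: running sum 29 < 57
add 7: running sum 36 < 57
add 3: running sum 39 < 57
add 7: running sum 46 < 57
add 2: running sum 48 < 57
add 7: running sum 55 < 57
end 11: [6, 1, 12, 2, 7, 7, 3, 7, 2, 7, 3] sum 57, len 11
end 12: [6, 1, 12, 2, 7, 7, 3, 7, 2, 7, 3, 1] sum 58, len 12
Shortest qualifying length: 11.

11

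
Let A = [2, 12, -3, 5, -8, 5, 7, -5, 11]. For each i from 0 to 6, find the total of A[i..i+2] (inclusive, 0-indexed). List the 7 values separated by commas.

11, 14, -6, 2, 4, 7, 13

(2, 12, -3) → sum 11
(12, -3, 5) → sum 14
(-3, 5, -8) → sum -6
(5, -8, 5) → sum 2
(-8, 5, 7) → sum 4
(5, 7, -5) → sum 7
(7, -5, 11) → sum 13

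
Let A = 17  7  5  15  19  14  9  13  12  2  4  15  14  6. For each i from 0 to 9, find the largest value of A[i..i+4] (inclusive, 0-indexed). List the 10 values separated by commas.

(17, 7, 5, 15, 19) → max 19
(7, 5, 15, 19, 14) → max 19
(5, 15, 19, 14, 9) → max 19
(15, 19, 14, 9, 13) → max 19
(19, 14, 9, 13, 12) → max 19
(14, 9, 13, 12, 2) → max 14
(9, 13, 12, 2, 4) → max 13
(13, 12, 2, 4, 15) → max 15
(12, 2, 4, 15, 14) → max 15
(2, 4, 15, 14, 6) → max 15

19, 19, 19, 19, 19, 14, 13, 15, 15, 15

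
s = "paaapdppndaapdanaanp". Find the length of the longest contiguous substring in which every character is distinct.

4

add p: [p] len 1
add a: [p, a] len 2
add a (repeat a, move left end past it): [a] len 1
add a (repeat a, move left end past it): [a] len 1
add p: [a, p] len 2
add d: [a, p, d] len 3
add p (repeat p, move left end past it): [d, p] len 2
add p (repeat p, move left end past it): [p] len 1
add n: [p, n] len 2
add d: [p, n, d] len 3
add a: [p, n, d, a] len 4
add a (repeat a, move left end past it): [a] len 1
add p: [a, p] len 2
add d: [a, p, d] len 3
add a (repeat a, move left end past it): [p, d, a] len 3
add n: [p, d, a, n] len 4
add a (repeat a, move left end past it): [n, a] len 2
add a (repeat a, move left end past it): [a] len 1
add n: [a, n] len 2
add p: [a, n, p] len 3
Longest all-distinct length: 4.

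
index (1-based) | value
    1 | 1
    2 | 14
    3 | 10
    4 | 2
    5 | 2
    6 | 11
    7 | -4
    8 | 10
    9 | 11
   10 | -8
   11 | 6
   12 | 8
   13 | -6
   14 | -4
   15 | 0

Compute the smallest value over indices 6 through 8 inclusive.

-4

Elements at indices 6..8: 11, -4, 10
min(11, -4, 10) = -4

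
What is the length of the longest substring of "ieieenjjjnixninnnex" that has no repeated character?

[i] len 1
[i, e] len 2
[e, i] len 2
[i, e] len 2
[e] len 1
[e, n] len 2
[e, n, j] len 3
[j] len 1
[j] len 1
[j, n] len 2
[j, n, i] len 3
[j, n, i, x] len 4
[i, x, n] len 3
[x, n, i] len 3
[i, n] len 2
[n] len 1
[n] len 1
[n, e] len 2
[n, e, x] len 3
Longest all-distinct length: 4.

4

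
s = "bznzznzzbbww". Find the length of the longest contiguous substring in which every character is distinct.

3

[b] len 1
[b, z] len 2
[b, z, n] len 3
[n, z] len 2
[z] len 1
[z, n] len 2
[n, z] len 2
[z] len 1
[z, b] len 2
[b] len 1
[b, w] len 2
[w] len 1
Longest all-distinct length: 3.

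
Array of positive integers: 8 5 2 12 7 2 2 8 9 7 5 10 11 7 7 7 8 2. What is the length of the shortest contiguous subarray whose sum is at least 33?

add 8: running sum 8 < 33
add 5: running sum 13 < 33
add 2: running sum 15 < 33
add 12: running sum 27 < 33
add 7: shortest ending here [8, 5, 2, 12, 7] sum 34, len 5
add 2: shortest ending here [8, 5, 2, 12, 7, 2] sum 36, len 6
add 2: shortest ending here [8, 5, 2, 12, 7, 2, 2] sum 38, len 7
add 8: shortest ending here [2, 12, 7, 2, 2, 8] sum 33, len 6
add 9: shortest ending here [12, 7, 2, 2, 8, 9] sum 40, len 6
add 7: shortest ending here [7, 2, 2, 8, 9, 7] sum 35, len 6
add 5: shortest ending here [2, 2, 8, 9, 7, 5] sum 33, len 6
add 10: shortest ending here [8, 9, 7, 5, 10] sum 39, len 5
add 11: shortest ending here [7, 5, 10, 11] sum 33, len 4
add 7: shortest ending here [5, 10, 11, 7] sum 33, len 4
add 7: shortest ending here [10, 11, 7, 7] sum 35, len 4
add 7: shortest ending here [10, 11, 7, 7, 7] sum 42, len 5
add 8: shortest ending here [11, 7, 7, 7, 8] sum 40, len 5
add 2: shortest ending here [11, 7, 7, 7, 8, 2] sum 42, len 6
Shortest qualifying length: 4.

4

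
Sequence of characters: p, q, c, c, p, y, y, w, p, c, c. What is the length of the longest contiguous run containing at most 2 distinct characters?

[p] 1 distinct, len 1
[p, q] 2 distinct, len 2
[q, c] 2 distinct, len 2
[q, c, c] 2 distinct, len 3
[c, c, p] 2 distinct, len 3
[p, y] 2 distinct, len 2
[p, y, y] 2 distinct, len 3
[y, y, w] 2 distinct, len 3
[w, p] 2 distinct, len 2
[p, c] 2 distinct, len 2
[p, c, c] 2 distinct, len 3
Longest length with ≤2 distinct: 3.

3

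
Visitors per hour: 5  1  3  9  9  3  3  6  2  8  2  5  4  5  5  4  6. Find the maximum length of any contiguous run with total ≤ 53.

Extend to the right; shrink from the left whenever the sum exceeds 53:
add 5: [5] sum 5, len 1
add 1: [5, 1] sum 6, len 2
add 3: [5, 1, 3] sum 9, len 3
add 9: [5, 1, 3, 9] sum 18, len 4
add 9: [5, 1, 3, 9, 9] sum 27, len 5
add 3: [5, 1, 3, 9, 9, 3] sum 30, len 6
add 3: [5, 1, 3, 9, 9, 3, 3] sum 33, len 7
add 6: [5, 1, 3, 9, 9, 3, 3, 6] sum 39, len 8
add 2: [5, 1, 3, 9, 9, 3, 3, 6, 2] sum 41, len 9
add 8: [5, 1, 3, 9, 9, 3, 3, 6, 2, 8] sum 49, len 10
add 2: [5, 1, 3, 9, 9, 3, 3, 6, 2, 8, 2] sum 51, len 11
add 5: [1, 3, 9, 9, 3, 3, 6, 2, 8, 2, 5] sum 51, len 11
add 4: [9, 9, 3, 3, 6, 2, 8, 2, 5, 4] sum 51, len 10
add 5: [9, 3, 3, 6, 2, 8, 2, 5, 4, 5] sum 47, len 10
add 5: [9, 3, 3, 6, 2, 8, 2, 5, 4, 5, 5] sum 52, len 11
add 4: [3, 3, 6, 2, 8, 2, 5, 4, 5, 5, 4] sum 47, len 11
add 6: [3, 3, 6, 2, 8, 2, 5, 4, 5, 5, 4, 6] sum 53, len 12
Longest length seen: 12.

12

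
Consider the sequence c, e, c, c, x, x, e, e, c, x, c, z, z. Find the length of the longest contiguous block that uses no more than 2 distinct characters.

Extend right; when distinct count exceeds 2, shrink from the left:
[c] 1 distinct, len 1
[c, e] 2 distinct, len 2
[c, e, c] 2 distinct, len 3
[c, e, c, c] 2 distinct, len 4
[c, c, x] 2 distinct, len 3
[c, c, x, x] 2 distinct, len 4
[x, x, e] 2 distinct, len 3
[x, x, e, e] 2 distinct, len 4
[e, e, c] 2 distinct, len 3
[c, x] 2 distinct, len 2
[c, x, c] 2 distinct, len 3
[c, z] 2 distinct, len 2
[c, z, z] 2 distinct, len 3
Longest length with ≤2 distinct: 4.

4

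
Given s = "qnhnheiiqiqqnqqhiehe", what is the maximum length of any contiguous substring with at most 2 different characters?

6

[q] 1 distinct, len 1
[q, n] 2 distinct, len 2
[n, h] 2 distinct, len 2
[n, h, n] 2 distinct, len 3
[n, h, n, h] 2 distinct, len 4
[h, e] 2 distinct, len 2
[e, i] 2 distinct, len 2
[e, i, i] 2 distinct, len 3
[i, i, q] 2 distinct, len 3
[i, i, q, i] 2 distinct, len 4
[i, i, q, i, q] 2 distinct, len 5
[i, i, q, i, q, q] 2 distinct, len 6
[q, q, n] 2 distinct, len 3
[q, q, n, q] 2 distinct, len 4
[q, q, n, q, q] 2 distinct, len 5
[q, q, h] 2 distinct, len 3
[h, i] 2 distinct, len 2
[i, e] 2 distinct, len 2
[e, h] 2 distinct, len 2
[e, h, e] 2 distinct, len 3
Longest length with ≤2 distinct: 6.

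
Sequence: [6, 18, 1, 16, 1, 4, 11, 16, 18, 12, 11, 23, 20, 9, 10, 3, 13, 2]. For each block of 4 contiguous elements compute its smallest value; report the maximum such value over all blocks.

(6, 18, 1, 16) → min 1
(18, 1, 16, 1) → min 1
(1, 16, 1, 4) → min 1
(16, 1, 4, 11) → min 1
(1, 4, 11, 16) → min 1
(4, 11, 16, 18) → min 4
(11, 16, 18, 12) → min 11
(16, 18, 12, 11) → min 11
(18, 12, 11, 23) → min 11
(12, 11, 23, 20) → min 11
(11, 23, 20, 9) → min 9
(23, 20, 9, 10) → min 9
(20, 9, 10, 3) → min 3
(9, 10, 3, 13) → min 3
(10, 3, 13, 2) → min 2
Maximum of these is 11.

11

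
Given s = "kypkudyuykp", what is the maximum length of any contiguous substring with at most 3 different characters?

Extend right; when distinct count exceeds 3, shrink from the left:
[k] 1 distinct, len 1
[k, y] 2 distinct, len 2
[k, y, p] 3 distinct, len 3
[k, y, p, k] 3 distinct, len 4
[p, k, u] 3 distinct, len 3
[k, u, d] 3 distinct, len 3
[u, d, y] 3 distinct, len 3
[u, d, y, u] 3 distinct, len 4
[u, d, y, u, y] 3 distinct, len 5
[y, u, y, k] 3 distinct, len 4
[y, k, p] 3 distinct, len 3
Longest length with ≤3 distinct: 5.

5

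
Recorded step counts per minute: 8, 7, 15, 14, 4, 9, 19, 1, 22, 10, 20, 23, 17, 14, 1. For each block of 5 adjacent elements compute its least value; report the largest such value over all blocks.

Each size-5 window and its min:
8 7 15 14 4 → min 4
7 15 14 4 9 → min 4
15 14 4 9 19 → min 4
14 4 9 19 1 → min 1
4 9 19 1 22 → min 1
9 19 1 22 10 → min 1
19 1 22 10 20 → min 1
1 22 10 20 23 → min 1
22 10 20 23 17 → min 10
10 20 23 17 14 → min 10
20 23 17 14 1 → min 1
Largest of these is 10.

10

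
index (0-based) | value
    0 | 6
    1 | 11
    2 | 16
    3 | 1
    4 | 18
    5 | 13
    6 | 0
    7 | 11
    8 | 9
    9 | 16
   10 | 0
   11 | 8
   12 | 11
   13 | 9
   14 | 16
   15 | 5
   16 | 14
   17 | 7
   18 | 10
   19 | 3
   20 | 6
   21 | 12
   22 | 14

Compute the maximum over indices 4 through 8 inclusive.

18

Elements at indices 4..8: 18, 13, 0, 11, 9
max(18, 13, 0, 11, 9) = 18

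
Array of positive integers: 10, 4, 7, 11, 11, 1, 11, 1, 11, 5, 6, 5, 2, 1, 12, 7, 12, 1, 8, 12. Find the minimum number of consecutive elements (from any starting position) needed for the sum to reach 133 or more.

add 10: running sum 10 < 133
add 4: running sum 14 < 133
add 7: running sum 21 < 133
add 11: running sum 32 < 133
add 11: running sum 43 < 133
add 1: running sum 44 < 133
add 11: running sum 55 < 133
add 1: running sum 56 < 133
add 11: running sum 67 < 133
add 5: running sum 72 < 133
add 6: running sum 78 < 133
add 5: running sum 83 < 133
add 2: running sum 85 < 133
add 1: running sum 86 < 133
add 12: running sum 98 < 133
add 7: running sum 105 < 133
add 12: running sum 117 < 133
add 1: running sum 118 < 133
add 8: running sum 126 < 133
end 19: [10, 4, 7, 11, 11, 1, 11, 1, 11, 5, 6, 5, 2, 1, 12, 7, 12, 1, 8, 12] sum 138, len 20
Shortest qualifying length: 20.

20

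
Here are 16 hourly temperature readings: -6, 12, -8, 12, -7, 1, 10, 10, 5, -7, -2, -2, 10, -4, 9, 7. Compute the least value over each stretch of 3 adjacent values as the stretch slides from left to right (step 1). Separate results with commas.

-8, -8, -8, -7, -7, 1, 5, -7, -7, -7, -2, -4, -4, -4

-6 12 -8 → min -8
12 -8 12 → min -8
-8 12 -7 → min -8
12 -7 1 → min -7
-7 1 10 → min -7
1 10 10 → min 1
10 10 5 → min 5
10 5 -7 → min -7
5 -7 -2 → min -7
-7 -2 -2 → min -7
-2 -2 10 → min -2
-2 10 -4 → min -4
10 -4 9 → min -4
-4 9 7 → min -4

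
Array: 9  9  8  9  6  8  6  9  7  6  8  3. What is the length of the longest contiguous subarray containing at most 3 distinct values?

[9] 1 distinct, len 1
[9, 9] 1 distinct, len 2
[9, 9, 8] 2 distinct, len 3
[9, 9, 8, 9] 2 distinct, len 4
[9, 9, 8, 9, 6] 3 distinct, len 5
[9, 9, 8, 9, 6, 8] 3 distinct, len 6
[9, 9, 8, 9, 6, 8, 6] 3 distinct, len 7
[9, 9, 8, 9, 6, 8, 6, 9] 3 distinct, len 8
[6, 9, 7] 3 distinct, len 3
[6, 9, 7, 6] 3 distinct, len 4
[7, 6, 8] 3 distinct, len 3
[6, 8, 3] 3 distinct, len 3
Longest length with ≤3 distinct: 8.

8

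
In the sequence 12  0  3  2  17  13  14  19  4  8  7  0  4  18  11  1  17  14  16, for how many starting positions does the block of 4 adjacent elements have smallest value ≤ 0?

[12, 0, 3, 2] → min 0  ≤ 0 ✓
[0, 3, 2, 17] → min 0  ≤ 0 ✓
[3, 2, 17, 13] → min 2
[2, 17, 13, 14] → min 2
[17, 13, 14, 19] → min 13
[13, 14, 19, 4] → min 4
[14, 19, 4, 8] → min 4
[19, 4, 8, 7] → min 4
[4, 8, 7, 0] → min 0  ≤ 0 ✓
[8, 7, 0, 4] → min 0  ≤ 0 ✓
[7, 0, 4, 18] → min 0  ≤ 0 ✓
[0, 4, 18, 11] → min 0  ≤ 0 ✓
[4, 18, 11, 1] → min 1
[18, 11, 1, 17] → min 1
[11, 1, 17, 14] → min 1
[1, 17, 14, 16] → min 1
6 windows satisfy the condition.

6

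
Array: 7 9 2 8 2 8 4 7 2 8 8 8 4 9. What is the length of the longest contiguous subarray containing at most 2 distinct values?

4

[7] 1 distinct, len 1
[7, 9] 2 distinct, len 2
[9, 2] 2 distinct, len 2
[2, 8] 2 distinct, len 2
[2, 8, 2] 2 distinct, len 3
[2, 8, 2, 8] 2 distinct, len 4
[8, 4] 2 distinct, len 2
[4, 7] 2 distinct, len 2
[7, 2] 2 distinct, len 2
[2, 8] 2 distinct, len 2
[2, 8, 8] 2 distinct, len 3
[2, 8, 8, 8] 2 distinct, len 4
[8, 8, 8, 4] 2 distinct, len 4
[4, 9] 2 distinct, len 2
Longest length with ≤2 distinct: 4.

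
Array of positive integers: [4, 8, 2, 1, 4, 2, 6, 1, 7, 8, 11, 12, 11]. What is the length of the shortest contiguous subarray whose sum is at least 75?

13

add 4: running sum 4 < 75
add 8: running sum 12 < 75
add 2: running sum 14 < 75
add 1: running sum 15 < 75
add 4: running sum 19 < 75
add 2: running sum 21 < 75
add 6: running sum 27 < 75
add 1: running sum 28 < 75
add 7: running sum 35 < 75
add 8: running sum 43 < 75
add 11: running sum 54 < 75
add 12: running sum 66 < 75
add 11: shortest ending here [4, 8, 2, 1, 4, 2, 6, 1, 7, 8, 11, 12, 11] sum 77, len 13
Shortest qualifying length: 13.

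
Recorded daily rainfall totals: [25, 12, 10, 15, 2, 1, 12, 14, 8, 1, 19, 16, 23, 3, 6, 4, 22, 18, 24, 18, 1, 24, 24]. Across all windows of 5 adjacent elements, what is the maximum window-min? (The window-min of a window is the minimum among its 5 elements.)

[25, 12, 10, 15, 2] → min 2
[12, 10, 15, 2, 1] → min 1
[10, 15, 2, 1, 12] → min 1
[15, 2, 1, 12, 14] → min 1
[2, 1, 12, 14, 8] → min 1
[1, 12, 14, 8, 1] → min 1
[12, 14, 8, 1, 19] → min 1
[14, 8, 1, 19, 16] → min 1
[8, 1, 19, 16, 23] → min 1
[1, 19, 16, 23, 3] → min 1
[19, 16, 23, 3, 6] → min 3
[16, 23, 3, 6, 4] → min 3
[23, 3, 6, 4, 22] → min 3
[3, 6, 4, 22, 18] → min 3
[6, 4, 22, 18, 24] → min 4
[4, 22, 18, 24, 18] → min 4
[22, 18, 24, 18, 1] → min 1
[18, 24, 18, 1, 24] → min 1
[24, 18, 1, 24, 24] → min 1
Maximum of these is 4.

4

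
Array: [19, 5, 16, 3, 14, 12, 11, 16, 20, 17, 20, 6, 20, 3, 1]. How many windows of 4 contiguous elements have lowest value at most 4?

6

19 5 16 3 → min 3  ≤ 4 ✓
5 16 3 14 → min 3  ≤ 4 ✓
16 3 14 12 → min 3  ≤ 4 ✓
3 14 12 11 → min 3  ≤ 4 ✓
14 12 11 16 → min 11
12 11 16 20 → min 11
11 16 20 17 → min 11
16 20 17 20 → min 16
20 17 20 6 → min 6
17 20 6 20 → min 6
20 6 20 3 → min 3  ≤ 4 ✓
6 20 3 1 → min 1  ≤ 4 ✓
6 windows satisfy the condition.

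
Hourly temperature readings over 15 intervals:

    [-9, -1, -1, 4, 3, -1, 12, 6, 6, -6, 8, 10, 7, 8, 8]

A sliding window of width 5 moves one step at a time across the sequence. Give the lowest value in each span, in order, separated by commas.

-9, -1, -1, -1, -1, -6, -6, -6, -6, -6, 7

-9 -1 -1 4 3 → min -9
-1 -1 4 3 -1 → min -1
-1 4 3 -1 12 → min -1
4 3 -1 12 6 → min -1
3 -1 12 6 6 → min -1
-1 12 6 6 -6 → min -6
12 6 6 -6 8 → min -6
6 6 -6 8 10 → min -6
6 -6 8 10 7 → min -6
-6 8 10 7 8 → min -6
8 10 7 8 8 → min 7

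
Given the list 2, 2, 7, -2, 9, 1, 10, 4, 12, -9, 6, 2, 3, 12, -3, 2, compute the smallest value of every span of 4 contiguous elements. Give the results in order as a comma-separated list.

-2, -2, -2, -2, 1, 1, -9, -9, -9, -9, 2, -3, -3

2 2 7 -2 → min -2
2 7 -2 9 → min -2
7 -2 9 1 → min -2
-2 9 1 10 → min -2
9 1 10 4 → min 1
1 10 4 12 → min 1
10 4 12 -9 → min -9
4 12 -9 6 → min -9
12 -9 6 2 → min -9
-9 6 2 3 → min -9
6 2 3 12 → min 2
2 3 12 -3 → min -3
3 12 -3 2 → min -3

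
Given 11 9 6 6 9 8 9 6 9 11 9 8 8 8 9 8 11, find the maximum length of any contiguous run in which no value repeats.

add 11: [11] len 1
add 9: [11, 9] len 2
add 6: [11, 9, 6] len 3
add 6 (repeat 6, move left end past it): [6] len 1
add 9: [6, 9] len 2
add 8: [6, 9, 8] len 3
add 9 (repeat 9, move left end past it): [8, 9] len 2
add 6: [8, 9, 6] len 3
add 9 (repeat 9, move left end past it): [6, 9] len 2
add 11: [6, 9, 11] len 3
add 9 (repeat 9, move left end past it): [11, 9] len 2
add 8: [11, 9, 8] len 3
add 8 (repeat 8, move left end past it): [8] len 1
add 8 (repeat 8, move left end past it): [8] len 1
add 9: [8, 9] len 2
add 8 (repeat 8, move left end past it): [9, 8] len 2
add 11: [9, 8, 11] len 3
Longest all-distinct length: 3.

3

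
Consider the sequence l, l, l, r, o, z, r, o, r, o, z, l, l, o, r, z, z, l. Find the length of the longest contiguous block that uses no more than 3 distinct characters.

8

add l: window [l] (1 distinct), len 1
add l: window [l, l] (1 distinct), len 2
add l: window [l, l, l] (1 distinct), len 3
add r: window [l, l, l, r] (2 distinct), len 4
add o: window [l, l, l, r, o] (3 distinct), len 5
add z: window [r, o, z] (3 distinct), len 3
add r: window [r, o, z, r] (3 distinct), len 4
add o: window [r, o, z, r, o] (3 distinct), len 5
add r: window [r, o, z, r, o, r] (3 distinct), len 6
add o: window [r, o, z, r, o, r, o] (3 distinct), len 7
add z: window [r, o, z, r, o, r, o, z] (3 distinct), len 8
add l: window [o, z, l] (3 distinct), len 3
add l: window [o, z, l, l] (3 distinct), len 4
add o: window [o, z, l, l, o] (3 distinct), len 5
add r: window [l, l, o, r] (3 distinct), len 4
add z: window [o, r, z] (3 distinct), len 3
add z: window [o, r, z, z] (3 distinct), len 4
add l: window [r, z, z, l] (3 distinct), len 4
Longest length with ≤3 distinct: 8.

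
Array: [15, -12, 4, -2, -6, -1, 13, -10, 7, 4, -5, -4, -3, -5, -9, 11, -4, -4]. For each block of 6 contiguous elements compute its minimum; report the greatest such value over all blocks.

-5

[15, -12, 4, -2, -6, -1] → min -12
[-12, 4, -2, -6, -1, 13] → min -12
[4, -2, -6, -1, 13, -10] → min -10
[-2, -6, -1, 13, -10, 7] → min -10
[-6, -1, 13, -10, 7, 4] → min -10
[-1, 13, -10, 7, 4, -5] → min -10
[13, -10, 7, 4, -5, -4] → min -10
[-10, 7, 4, -5, -4, -3] → min -10
[7, 4, -5, -4, -3, -5] → min -5
[4, -5, -4, -3, -5, -9] → min -9
[-5, -4, -3, -5, -9, 11] → min -9
[-4, -3, -5, -9, 11, -4] → min -9
[-3, -5, -9, 11, -4, -4] → min -9
Greatest of these is -5.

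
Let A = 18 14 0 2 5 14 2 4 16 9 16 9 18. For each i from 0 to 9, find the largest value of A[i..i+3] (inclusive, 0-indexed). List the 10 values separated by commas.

(18, 14, 0, 2) → max 18
(14, 0, 2, 5) → max 14
(0, 2, 5, 14) → max 14
(2, 5, 14, 2) → max 14
(5, 14, 2, 4) → max 14
(14, 2, 4, 16) → max 16
(2, 4, 16, 9) → max 16
(4, 16, 9, 16) → max 16
(16, 9, 16, 9) → max 16
(9, 16, 9, 18) → max 18

18, 14, 14, 14, 14, 16, 16, 16, 16, 18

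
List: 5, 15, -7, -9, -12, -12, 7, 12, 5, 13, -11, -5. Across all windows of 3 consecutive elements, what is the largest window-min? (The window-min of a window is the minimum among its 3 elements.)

5 15 -7 → min -7
15 -7 -9 → min -9
-7 -9 -12 → min -12
-9 -12 -12 → min -12
-12 -12 7 → min -12
-12 7 12 → min -12
7 12 5 → min 5
12 5 13 → min 5
5 13 -11 → min -11
13 -11 -5 → min -11
Largest of these is 5.

5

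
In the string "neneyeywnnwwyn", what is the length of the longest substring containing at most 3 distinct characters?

8

Extend right; when distinct count exceeds 3, shrink from the left:
add n: window [n] (1 distinct), len 1
add e: window [n, e] (2 distinct), len 2
add n: window [n, e, n] (2 distinct), len 3
add e: window [n, e, n, e] (2 distinct), len 4
add y: window [n, e, n, e, y] (3 distinct), len 5
add e: window [n, e, n, e, y, e] (3 distinct), len 6
add y: window [n, e, n, e, y, e, y] (3 distinct), len 7
add w: window [e, y, e, y, w] (3 distinct), len 5
add n: window [y, w, n] (3 distinct), len 3
add n: window [y, w, n, n] (3 distinct), len 4
add w: window [y, w, n, n, w] (3 distinct), len 5
add w: window [y, w, n, n, w, w] (3 distinct), len 6
add y: window [y, w, n, n, w, w, y] (3 distinct), len 7
add n: window [y, w, n, n, w, w, y, n] (3 distinct), len 8
Longest length with ≤3 distinct: 8.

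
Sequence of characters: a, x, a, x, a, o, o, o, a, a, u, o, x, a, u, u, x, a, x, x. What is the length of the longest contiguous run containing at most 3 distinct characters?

10

add a: window [a] (1 distinct), len 1
add x: window [a, x] (2 distinct), len 2
add a: window [a, x, a] (2 distinct), len 3
add x: window [a, x, a, x] (2 distinct), len 4
add a: window [a, x, a, x, a] (2 distinct), len 5
add o: window [a, x, a, x, a, o] (3 distinct), len 6
add o: window [a, x, a, x, a, o, o] (3 distinct), len 7
add o: window [a, x, a, x, a, o, o, o] (3 distinct), len 8
add a: window [a, x, a, x, a, o, o, o, a] (3 distinct), len 9
add a: window [a, x, a, x, a, o, o, o, a, a] (3 distinct), len 10
add u: window [a, o, o, o, a, a, u] (3 distinct), len 7
add o: window [a, o, o, o, a, a, u, o] (3 distinct), len 8
add x: window [u, o, x] (3 distinct), len 3
add a: window [o, x, a] (3 distinct), len 3
add u: window [x, a, u] (3 distinct), len 3
add u: window [x, a, u, u] (3 distinct), len 4
add x: window [x, a, u, u, x] (3 distinct), len 5
add a: window [x, a, u, u, x, a] (3 distinct), len 6
add x: window [x, a, u, u, x, a, x] (3 distinct), len 7
add x: window [x, a, u, u, x, a, x, x] (3 distinct), len 8
Longest length with ≤3 distinct: 10.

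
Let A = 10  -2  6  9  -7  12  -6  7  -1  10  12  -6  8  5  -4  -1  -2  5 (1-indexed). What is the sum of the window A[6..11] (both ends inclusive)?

34

Elements at indices 6..11: 12, -6, 7, -1, 10, 12
sum(12, -6, 7, -1, 10, 12) = 34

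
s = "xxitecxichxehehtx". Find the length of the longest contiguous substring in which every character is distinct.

5

add x: [x] len 1
add x (repeat x, move left end past it): [x] len 1
add i: [x, i] len 2
add t: [x, i, t] len 3
add e: [x, i, t, e] len 4
add c: [x, i, t, e, c] len 5
add x (repeat x, move left end past it): [i, t, e, c, x] len 5
add i (repeat i, move left end past it): [t, e, c, x, i] len 5
add c (repeat c, move left end past it): [x, i, c] len 3
add h: [x, i, c, h] len 4
add x (repeat x, move left end past it): [i, c, h, x] len 4
add e: [i, c, h, x, e] len 5
add h (repeat h, move left end past it): [x, e, h] len 3
add e (repeat e, move left end past it): [h, e] len 2
add h (repeat h, move left end past it): [e, h] len 2
add t: [e, h, t] len 3
add x: [e, h, t, x] len 4
Longest all-distinct length: 5.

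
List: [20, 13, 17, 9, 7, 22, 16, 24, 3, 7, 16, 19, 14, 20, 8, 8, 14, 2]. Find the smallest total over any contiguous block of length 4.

32

20 13 17 9 → sum 59
13 17 9 7 → sum 46
17 9 7 22 → sum 55
9 7 22 16 → sum 54
7 22 16 24 → sum 69
22 16 24 3 → sum 65
16 24 3 7 → sum 50
24 3 7 16 → sum 50
3 7 16 19 → sum 45
7 16 19 14 → sum 56
16 19 14 20 → sum 69
19 14 20 8 → sum 61
14 20 8 8 → sum 50
20 8 8 14 → sum 50
8 8 14 2 → sum 32
Smallest of these is 32.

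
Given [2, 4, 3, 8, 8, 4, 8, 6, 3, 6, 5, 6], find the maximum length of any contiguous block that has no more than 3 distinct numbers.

6

Extend right; when distinct count exceeds 3, shrink from the left:
[2] 1 distinct, len 1
[2, 4] 2 distinct, len 2
[2, 4, 3] 3 distinct, len 3
[4, 3, 8] 3 distinct, len 3
[4, 3, 8, 8] 3 distinct, len 4
[4, 3, 8, 8, 4] 3 distinct, len 5
[4, 3, 8, 8, 4, 8] 3 distinct, len 6
[8, 8, 4, 8, 6] 3 distinct, len 5
[8, 6, 3] 3 distinct, len 3
[8, 6, 3, 6] 3 distinct, len 4
[6, 3, 6, 5] 3 distinct, len 4
[6, 3, 6, 5, 6] 3 distinct, len 5
Longest length with ≤3 distinct: 6.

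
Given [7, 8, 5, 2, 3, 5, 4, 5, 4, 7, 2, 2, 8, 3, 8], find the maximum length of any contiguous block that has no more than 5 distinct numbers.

[7] 1 distinct, len 1
[7, 8] 2 distinct, len 2
[7, 8, 5] 3 distinct, len 3
[7, 8, 5, 2] 4 distinct, len 4
[7, 8, 5, 2, 3] 5 distinct, len 5
[7, 8, 5, 2, 3, 5] 5 distinct, len 6
[8, 5, 2, 3, 5, 4] 5 distinct, len 6
[8, 5, 2, 3, 5, 4, 5] 5 distinct, len 7
[8, 5, 2, 3, 5, 4, 5, 4] 5 distinct, len 8
[5, 2, 3, 5, 4, 5, 4, 7] 5 distinct, len 8
[5, 2, 3, 5, 4, 5, 4, 7, 2] 5 distinct, len 9
[5, 2, 3, 5, 4, 5, 4, 7, 2, 2] 5 distinct, len 10
[5, 4, 5, 4, 7, 2, 2, 8] 5 distinct, len 8
[4, 7, 2, 2, 8, 3] 5 distinct, len 6
[4, 7, 2, 2, 8, 3, 8] 5 distinct, len 7
Longest length with ≤5 distinct: 10.

10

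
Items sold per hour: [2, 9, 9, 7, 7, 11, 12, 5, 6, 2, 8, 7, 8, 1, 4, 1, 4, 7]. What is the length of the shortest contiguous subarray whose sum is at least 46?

5

Extend right; whenever the sum reaches 46, record the length and shrink from the left:
add 2: running sum 2 < 46
add 9: running sum 11 < 46
add 9: running sum 20 < 46
add 7: running sum 27 < 46
add 7: running sum 34 < 46
add 11: running sum 45 < 46
end 6: [9, 7, 7, 11, 12] sum 46, len 5
end 7: [9, 7, 7, 11, 12, 5] sum 51, len 6
end 8: [7, 7, 11, 12, 5, 6] sum 48, len 6
end 9: [7, 7, 11, 12, 5, 6, 2] sum 50, len 7
end 10: [7, 11, 12, 5, 6, 2, 8] sum 51, len 7
end 11: [11, 12, 5, 6, 2, 8, 7] sum 51, len 7
end 12: [12, 5, 6, 2, 8, 7, 8] sum 48, len 7
end 13: [12, 5, 6, 2, 8, 7, 8, 1] sum 49, len 8
end 14: [12, 5, 6, 2, 8, 7, 8, 1, 4] sum 53, len 9
end 15: [12, 5, 6, 2, 8, 7, 8, 1, 4, 1] sum 54, len 10
end 16: [5, 6, 2, 8, 7, 8, 1, 4, 1, 4] sum 46, len 10
end 17: [6, 2, 8, 7, 8, 1, 4, 1, 4, 7] sum 48, len 10
Shortest qualifying length: 5.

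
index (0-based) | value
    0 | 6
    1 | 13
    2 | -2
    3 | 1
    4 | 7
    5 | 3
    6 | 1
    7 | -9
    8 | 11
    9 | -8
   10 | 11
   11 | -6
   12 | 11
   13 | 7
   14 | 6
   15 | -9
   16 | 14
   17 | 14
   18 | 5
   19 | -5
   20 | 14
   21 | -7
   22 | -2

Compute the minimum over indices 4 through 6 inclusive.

1

Elements at indices 4..6: 7, 3, 1
min(7, 3, 1) = 1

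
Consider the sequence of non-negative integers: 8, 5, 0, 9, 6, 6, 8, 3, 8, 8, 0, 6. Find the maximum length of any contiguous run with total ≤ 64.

11

[8] sum 8 len 1
[8, 5] sum 13 len 2
[8, 5, 0] sum 13 len 3
[8, 5, 0, 9] sum 22 len 4
[8, 5, 0, 9, 6] sum 28 len 5
[8, 5, 0, 9, 6, 6] sum 34 len 6
[8, 5, 0, 9, 6, 6, 8] sum 42 len 7
[8, 5, 0, 9, 6, 6, 8, 3] sum 45 len 8
[8, 5, 0, 9, 6, 6, 8, 3, 8] sum 53 len 9
[8, 5, 0, 9, 6, 6, 8, 3, 8, 8] sum 61 len 10
[8, 5, 0, 9, 6, 6, 8, 3, 8, 8, 0] sum 61 len 11
[5, 0, 9, 6, 6, 8, 3, 8, 8, 0, 6] sum 59 len 11
Longest length seen: 11.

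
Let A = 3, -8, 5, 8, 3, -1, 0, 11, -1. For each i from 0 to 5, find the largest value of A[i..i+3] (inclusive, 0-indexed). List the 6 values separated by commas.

8, 8, 8, 8, 11, 11

3 -8 5 8 → max 8
-8 5 8 3 → max 8
5 8 3 -1 → max 8
8 3 -1 0 → max 8
3 -1 0 11 → max 11
-1 0 11 -1 → max 11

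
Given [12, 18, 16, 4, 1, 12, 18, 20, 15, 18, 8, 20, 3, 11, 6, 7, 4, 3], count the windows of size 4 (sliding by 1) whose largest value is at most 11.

[12, 18, 16, 4] → max 18
[18, 16, 4, 1] → max 18
[16, 4, 1, 12] → max 16
[4, 1, 12, 18] → max 18
[1, 12, 18, 20] → max 20
[12, 18, 20, 15] → max 20
[18, 20, 15, 18] → max 20
[20, 15, 18, 8] → max 20
[15, 18, 8, 20] → max 20
[18, 8, 20, 3] → max 20
[8, 20, 3, 11] → max 20
[20, 3, 11, 6] → max 20
[3, 11, 6, 7] → max 11  ≤ 11 ✓
[11, 6, 7, 4] → max 11  ≤ 11 ✓
[6, 7, 4, 3] → max 7  ≤ 11 ✓
3 windows satisfy the condition.

3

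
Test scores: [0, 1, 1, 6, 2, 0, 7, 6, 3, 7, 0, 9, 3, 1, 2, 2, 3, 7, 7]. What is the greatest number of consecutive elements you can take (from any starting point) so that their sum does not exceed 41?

11

→ 0: sum 0, len 1
→ 1: sum 1, len 2
→ 1: sum 2, len 3
→ 6: sum 8, len 4
→ 2: sum 10, len 5
→ 0: sum 10, len 6
→ 7: sum 17, len 7
→ 6: sum 23, len 8
→ 3: sum 26, len 9
→ 7: sum 33, len 10
→ 0: sum 33, len 11
→ 9 (dropped 0, 1): sum 41, len 10
→ 3 (dropped 1, 6): sum 37, len 9
→ 1: sum 38, len 10
→ 2: sum 40, len 11
→ 2 (dropped 2): sum 40, len 11
→ 3 (dropped 0, 7): sum 36, len 10
→ 7 (dropped 6): sum 37, len 10
→ 7 (dropped 3): sum 41, len 10
Longest length seen: 11.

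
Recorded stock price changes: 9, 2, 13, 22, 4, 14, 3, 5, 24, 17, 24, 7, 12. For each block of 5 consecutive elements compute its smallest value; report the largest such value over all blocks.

7

Each size-5 window and its min:
9 2 13 22 4 → min 2
2 13 22 4 14 → min 2
13 22 4 14 3 → min 3
22 4 14 3 5 → min 3
4 14 3 5 24 → min 3
14 3 5 24 17 → min 3
3 5 24 17 24 → min 3
5 24 17 24 7 → min 5
24 17 24 7 12 → min 7
Largest of these is 7.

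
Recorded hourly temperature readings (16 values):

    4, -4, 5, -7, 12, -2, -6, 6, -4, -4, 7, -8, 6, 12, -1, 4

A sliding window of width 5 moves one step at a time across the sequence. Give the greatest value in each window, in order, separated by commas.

12, 12, 12, 12, 12, 6, 7, 7, 7, 12, 12, 12

(4, -4, 5, -7, 12) → max 12
(-4, 5, -7, 12, -2) → max 12
(5, -7, 12, -2, -6) → max 12
(-7, 12, -2, -6, 6) → max 12
(12, -2, -6, 6, -4) → max 12
(-2, -6, 6, -4, -4) → max 6
(-6, 6, -4, -4, 7) → max 7
(6, -4, -4, 7, -8) → max 7
(-4, -4, 7, -8, 6) → max 7
(-4, 7, -8, 6, 12) → max 12
(7, -8, 6, 12, -1) → max 12
(-8, 6, 12, -1, 4) → max 12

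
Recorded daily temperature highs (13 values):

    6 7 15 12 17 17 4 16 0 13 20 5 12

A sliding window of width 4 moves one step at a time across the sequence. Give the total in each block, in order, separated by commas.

[6, 7, 15, 12] → sum 40
[7, 15, 12, 17] → sum 51
[15, 12, 17, 17] → sum 61
[12, 17, 17, 4] → sum 50
[17, 17, 4, 16] → sum 54
[17, 4, 16, 0] → sum 37
[4, 16, 0, 13] → sum 33
[16, 0, 13, 20] → sum 49
[0, 13, 20, 5] → sum 38
[13, 20, 5, 12] → sum 50

40, 51, 61, 50, 54, 37, 33, 49, 38, 50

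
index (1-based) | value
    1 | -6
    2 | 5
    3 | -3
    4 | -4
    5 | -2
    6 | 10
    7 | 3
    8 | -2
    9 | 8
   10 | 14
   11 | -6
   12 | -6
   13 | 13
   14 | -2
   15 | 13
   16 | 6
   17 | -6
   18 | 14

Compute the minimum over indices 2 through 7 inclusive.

-4

Elements at indices 2..7: 5, -3, -4, -2, 10, 3
min(5, -3, -4, -2, 10, 3) = -4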